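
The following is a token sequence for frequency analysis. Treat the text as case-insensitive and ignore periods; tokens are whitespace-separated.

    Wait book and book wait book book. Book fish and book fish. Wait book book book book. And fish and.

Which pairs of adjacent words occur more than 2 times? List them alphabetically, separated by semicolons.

book book; wait book

Bigram counts meeting the condition (more than 2 times):
  book book: 5
  wait book: 3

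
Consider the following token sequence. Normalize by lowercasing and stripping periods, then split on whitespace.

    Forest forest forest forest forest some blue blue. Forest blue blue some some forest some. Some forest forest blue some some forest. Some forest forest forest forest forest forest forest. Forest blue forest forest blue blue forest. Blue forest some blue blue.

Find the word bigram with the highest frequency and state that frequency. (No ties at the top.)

Bigram frequencies (highest first):
  forest forest: 13
  forest blue: 5
  forest some: 4
  blue blue: 4
  blue forest: 4
  some forest: 4
  … (3 more, each ≤ 3)

"forest forest", 13 times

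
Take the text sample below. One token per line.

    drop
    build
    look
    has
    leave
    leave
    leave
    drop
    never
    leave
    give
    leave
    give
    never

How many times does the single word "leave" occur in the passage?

5

Scanning the 14 tokens for "leave":
  position 5: leave
  position 6: leave
  position 7: leave
  position 10: leave
  position 12: leave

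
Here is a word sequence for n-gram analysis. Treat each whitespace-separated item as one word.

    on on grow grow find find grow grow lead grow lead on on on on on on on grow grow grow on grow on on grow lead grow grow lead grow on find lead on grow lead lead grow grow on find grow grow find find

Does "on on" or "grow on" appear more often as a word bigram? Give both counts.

"on on" (8 vs 4)

"on on": 8 occurrences
"grow on": 4 occurrences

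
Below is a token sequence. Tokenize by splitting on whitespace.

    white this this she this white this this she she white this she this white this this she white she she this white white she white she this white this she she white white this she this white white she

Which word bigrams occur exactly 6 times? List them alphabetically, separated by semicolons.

this she; white this

Bigram counts meeting the condition (exactly 6 times):
  this she: 6
  white this: 6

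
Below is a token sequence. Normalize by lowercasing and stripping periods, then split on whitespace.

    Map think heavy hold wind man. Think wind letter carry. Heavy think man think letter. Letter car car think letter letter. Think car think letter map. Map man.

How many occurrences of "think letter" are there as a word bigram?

Scanning the 27 overlapping bigram windows for "think letter":
  position 14–15: think letter
  position 19–20: think letter
  position 24–25: think letter

3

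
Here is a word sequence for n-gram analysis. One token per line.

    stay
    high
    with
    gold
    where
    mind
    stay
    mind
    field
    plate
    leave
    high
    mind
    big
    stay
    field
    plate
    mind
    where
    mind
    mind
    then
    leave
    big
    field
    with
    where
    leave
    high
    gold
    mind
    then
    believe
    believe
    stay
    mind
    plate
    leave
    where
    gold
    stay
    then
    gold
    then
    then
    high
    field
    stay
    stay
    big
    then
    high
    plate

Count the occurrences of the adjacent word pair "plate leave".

Scanning the 52 overlapping bigram windows for "plate leave":
  position 10–11: plate leave
  position 37–38: plate leave

2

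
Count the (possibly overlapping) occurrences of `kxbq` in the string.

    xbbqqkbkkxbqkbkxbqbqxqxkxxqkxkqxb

2

Sliding a length-4 window over the 33 characters (30 positions):
  position 9–12: kxbq
  position 15–18: kxbq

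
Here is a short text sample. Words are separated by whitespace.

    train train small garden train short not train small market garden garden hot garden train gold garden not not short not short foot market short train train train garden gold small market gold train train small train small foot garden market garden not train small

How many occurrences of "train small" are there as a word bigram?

5

Scanning the 44 overlapping bigram windows for "train small":
  position 2–3: train small
  position 8–9: train small
  position 35–36: train small
  position 37–38: train small
  position 44–45: train small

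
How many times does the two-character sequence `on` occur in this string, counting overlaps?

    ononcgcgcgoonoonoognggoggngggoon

5

Sliding a length-2 window over the 32 characters (31 positions):
  position 1–2: on
  position 3–4: on
  position 12–13: on
  position 15–16: on
  position 31–32: on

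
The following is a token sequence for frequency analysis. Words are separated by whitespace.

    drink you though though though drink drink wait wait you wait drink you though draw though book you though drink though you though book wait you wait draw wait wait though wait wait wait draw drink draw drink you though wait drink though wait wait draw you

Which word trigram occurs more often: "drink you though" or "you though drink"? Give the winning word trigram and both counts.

"drink you though" (3 vs 1)

"drink you though": 3 occurrences
"you though drink": 1 occurrence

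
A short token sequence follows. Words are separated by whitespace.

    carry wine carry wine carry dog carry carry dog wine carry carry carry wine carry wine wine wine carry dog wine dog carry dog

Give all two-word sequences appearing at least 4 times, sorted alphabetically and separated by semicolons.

Bigram counts meeting the condition (at least 4 times):
  carry dog: 4
  carry wine: 4
  wine carry: 5

carry dog; carry wine; wine carry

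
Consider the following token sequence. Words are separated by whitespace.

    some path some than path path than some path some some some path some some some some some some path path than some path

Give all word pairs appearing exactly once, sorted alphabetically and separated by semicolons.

Bigram counts meeting the condition (exactly once):
  some than: 1
  than path: 1

some than; than path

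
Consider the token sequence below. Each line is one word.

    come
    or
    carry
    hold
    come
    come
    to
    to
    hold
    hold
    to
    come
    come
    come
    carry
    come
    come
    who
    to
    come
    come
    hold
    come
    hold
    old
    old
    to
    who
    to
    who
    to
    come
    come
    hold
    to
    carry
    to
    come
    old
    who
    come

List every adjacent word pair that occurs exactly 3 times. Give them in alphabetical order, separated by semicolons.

Bigram counts meeting the condition (exactly 3 times):
  come hold: 3
  who to: 3

come hold; who to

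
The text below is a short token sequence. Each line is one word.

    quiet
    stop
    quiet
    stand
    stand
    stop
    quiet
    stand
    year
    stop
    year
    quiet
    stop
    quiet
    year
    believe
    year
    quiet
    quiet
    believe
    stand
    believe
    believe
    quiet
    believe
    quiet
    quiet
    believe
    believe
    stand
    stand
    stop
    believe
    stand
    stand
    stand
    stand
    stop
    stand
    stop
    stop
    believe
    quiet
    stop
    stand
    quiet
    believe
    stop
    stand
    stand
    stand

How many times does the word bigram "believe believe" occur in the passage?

2

Scanning the 50 overlapping bigram windows for "believe believe":
  position 22–23: believe believe
  position 28–29: believe believe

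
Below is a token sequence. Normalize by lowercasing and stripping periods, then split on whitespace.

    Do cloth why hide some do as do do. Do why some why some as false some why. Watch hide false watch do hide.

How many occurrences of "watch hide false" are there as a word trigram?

Scanning the 22 overlapping trigram windows for "watch hide false":
  position 19–21: watch hide false

1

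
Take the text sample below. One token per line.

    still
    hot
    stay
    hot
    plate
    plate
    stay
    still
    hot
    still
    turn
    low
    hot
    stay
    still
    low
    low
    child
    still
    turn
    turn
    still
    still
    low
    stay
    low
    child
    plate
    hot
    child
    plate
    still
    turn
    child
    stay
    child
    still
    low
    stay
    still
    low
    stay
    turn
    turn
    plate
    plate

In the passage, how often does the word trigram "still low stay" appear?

3

Scanning the 44 overlapping trigram windows for "still low stay":
  position 23–25: still low stay
  position 37–39: still low stay
  position 40–42: still low stay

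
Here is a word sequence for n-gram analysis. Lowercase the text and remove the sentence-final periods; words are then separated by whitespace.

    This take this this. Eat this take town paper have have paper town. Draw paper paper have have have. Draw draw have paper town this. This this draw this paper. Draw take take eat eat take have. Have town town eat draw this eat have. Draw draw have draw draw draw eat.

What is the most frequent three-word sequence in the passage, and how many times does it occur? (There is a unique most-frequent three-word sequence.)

"have draw draw", 3 times

Trigram frequencies (highest first):
  have draw draw: 3
  paper have have: 2
  have paper town: 2
  draw draw have: 2
  this take this: 1
  take this this: 1
  … (39 more, each ≤ 1)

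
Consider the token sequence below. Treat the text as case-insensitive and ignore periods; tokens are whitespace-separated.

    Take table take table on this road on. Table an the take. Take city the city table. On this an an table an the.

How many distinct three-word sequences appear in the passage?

20

24 tokens → 22 trigram windows in total.
Repeated trigrams (each contributes count−1 duplicates):
  table an the: 2
  table on this: 2
2 duplicate windows → 22 − 2 = 20 distinct.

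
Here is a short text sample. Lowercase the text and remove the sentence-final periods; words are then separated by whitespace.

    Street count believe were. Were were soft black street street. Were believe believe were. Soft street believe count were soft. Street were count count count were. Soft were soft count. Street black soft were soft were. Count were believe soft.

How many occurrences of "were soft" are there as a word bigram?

6

Scanning the 39 overlapping bigram windows for "were soft":
  position 6–7: were soft
  position 14–15: were soft
  position 19–20: were soft
  position 26–27: were soft
  position 28–29: were soft
  position 34–35: were soft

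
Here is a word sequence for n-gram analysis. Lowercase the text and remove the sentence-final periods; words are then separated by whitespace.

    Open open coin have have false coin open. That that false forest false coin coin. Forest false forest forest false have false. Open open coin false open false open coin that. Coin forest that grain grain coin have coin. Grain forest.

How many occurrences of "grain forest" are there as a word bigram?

Scanning the 40 overlapping bigram windows for "grain forest":
  position 40–41: grain forest

1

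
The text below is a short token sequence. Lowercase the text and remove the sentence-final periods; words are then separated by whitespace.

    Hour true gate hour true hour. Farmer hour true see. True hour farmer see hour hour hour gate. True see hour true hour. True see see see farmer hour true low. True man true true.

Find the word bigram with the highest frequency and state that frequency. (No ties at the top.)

Bigram frequencies (highest first):
  hour true: 6
  true hour: 3
  true see: 3
  hour farmer: 2
  farmer hour: 2
  see hour: 2
  … (14 more, each ≤ 2)

"hour true", 6 times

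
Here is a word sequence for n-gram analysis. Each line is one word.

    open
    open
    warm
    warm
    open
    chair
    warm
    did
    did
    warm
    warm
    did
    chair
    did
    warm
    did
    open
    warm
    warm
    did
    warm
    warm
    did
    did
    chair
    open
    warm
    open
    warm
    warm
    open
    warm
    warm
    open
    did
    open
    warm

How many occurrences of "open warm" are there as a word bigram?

Scanning the 36 overlapping bigram windows for "open warm":
  position 2–3: open warm
  position 17–18: open warm
  position 26–27: open warm
  position 28–29: open warm
  position 31–32: open warm
  position 36–37: open warm

6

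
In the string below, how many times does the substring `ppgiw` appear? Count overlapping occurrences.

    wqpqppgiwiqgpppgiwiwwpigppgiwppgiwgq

Sliding a length-5 window over the 36 characters (32 positions):
  position 5–9: ppgiw
  position 14–18: ppgiw
  position 25–29: ppgiw
  position 30–34: ppgiw

4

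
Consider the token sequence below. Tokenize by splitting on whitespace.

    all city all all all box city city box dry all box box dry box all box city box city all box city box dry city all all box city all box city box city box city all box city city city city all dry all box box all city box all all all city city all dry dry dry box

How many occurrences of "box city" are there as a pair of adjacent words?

Scanning the 60 overlapping bigram windows for "box city":
  position 6–7: box city
  position 17–18: box city
  position 19–20: box city
  position 22–23: box city
  position 29–30: box city
  position 32–33: box city
  position 34–35: box city
  position 36–37: box city
  position 39–40: box city

9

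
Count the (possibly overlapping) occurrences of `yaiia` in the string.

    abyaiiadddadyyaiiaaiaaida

Sliding a length-5 window over the 25 characters (21 positions):
  position 3–7: yaiia
  position 14–18: yaiia

2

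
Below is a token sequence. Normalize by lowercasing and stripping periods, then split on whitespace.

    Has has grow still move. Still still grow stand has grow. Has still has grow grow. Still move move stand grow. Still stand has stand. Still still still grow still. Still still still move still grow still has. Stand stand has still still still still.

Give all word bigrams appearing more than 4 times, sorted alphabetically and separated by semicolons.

grow still; still still

Bigram counts meeting the condition (more than 4 times):
  grow still: 5
  still still: 9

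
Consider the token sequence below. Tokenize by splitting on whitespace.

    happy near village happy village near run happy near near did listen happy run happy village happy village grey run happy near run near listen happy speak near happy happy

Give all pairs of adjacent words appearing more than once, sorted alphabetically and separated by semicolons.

happy near; happy village; listen happy; near run; run happy; village happy

Bigram counts meeting the condition (more than once):
  happy near: 3
  happy village: 3
  listen happy: 2
  near run: 2
  run happy: 3
  village happy: 2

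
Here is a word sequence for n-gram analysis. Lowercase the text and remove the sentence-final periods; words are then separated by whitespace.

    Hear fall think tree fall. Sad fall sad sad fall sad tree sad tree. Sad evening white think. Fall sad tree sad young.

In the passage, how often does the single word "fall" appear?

Scanning the 23 tokens for "fall":
  position 2: fall
  position 5: fall
  position 7: fall
  position 10: fall
  position 19: fall

5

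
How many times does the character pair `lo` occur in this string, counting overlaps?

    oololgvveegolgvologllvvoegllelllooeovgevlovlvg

4

Sliding a length-2 window over the 46 characters (45 positions):
  position 3–4: lo
  position 17–18: lo
  position 32–33: lo
  position 41–42: lo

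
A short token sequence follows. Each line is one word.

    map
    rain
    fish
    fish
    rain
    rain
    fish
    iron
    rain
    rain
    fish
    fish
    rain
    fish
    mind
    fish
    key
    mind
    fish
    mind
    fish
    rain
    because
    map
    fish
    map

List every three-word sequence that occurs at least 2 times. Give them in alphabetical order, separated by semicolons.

fish fish rain; fish mind fish; rain fish fish; rain rain fish

Trigram counts meeting the condition (at least 2 times):
  fish fish rain: 2
  fish mind fish: 2
  rain fish fish: 2
  rain rain fish: 2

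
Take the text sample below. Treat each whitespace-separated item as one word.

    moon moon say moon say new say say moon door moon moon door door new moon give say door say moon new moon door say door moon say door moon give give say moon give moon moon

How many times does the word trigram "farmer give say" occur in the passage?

Scanning the 35 overlapping trigram windows for "farmer give say":
  (none found)

0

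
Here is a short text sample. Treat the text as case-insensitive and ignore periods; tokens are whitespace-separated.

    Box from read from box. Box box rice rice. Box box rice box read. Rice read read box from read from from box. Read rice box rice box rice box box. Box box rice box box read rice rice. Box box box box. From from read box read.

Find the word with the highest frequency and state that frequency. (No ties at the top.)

"box", 22 times

Unigram frequencies (highest first):
  box: 22
  rice: 10
  read: 9
  from: 7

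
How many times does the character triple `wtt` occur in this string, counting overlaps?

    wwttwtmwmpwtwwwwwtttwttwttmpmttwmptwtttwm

5

Sliding a length-3 window over the 41 characters (39 positions):
  position 2–4: wtt
  position 17–19: wtt
  position 21–23: wtt
  position 24–26: wtt
  position 36–38: wtt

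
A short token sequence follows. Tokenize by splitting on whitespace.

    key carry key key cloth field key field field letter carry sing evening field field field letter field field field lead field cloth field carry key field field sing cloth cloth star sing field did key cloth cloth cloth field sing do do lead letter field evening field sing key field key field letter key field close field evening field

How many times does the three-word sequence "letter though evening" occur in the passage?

Scanning the 58 overlapping trigram windows for "letter though evening":
  (none found)

0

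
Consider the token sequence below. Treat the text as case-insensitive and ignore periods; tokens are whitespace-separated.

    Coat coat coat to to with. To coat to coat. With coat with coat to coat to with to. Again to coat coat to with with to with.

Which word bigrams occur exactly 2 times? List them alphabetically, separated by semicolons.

coat with; with coat

Bigram counts meeting the condition (exactly 2 times):
  coat with: 2
  with coat: 2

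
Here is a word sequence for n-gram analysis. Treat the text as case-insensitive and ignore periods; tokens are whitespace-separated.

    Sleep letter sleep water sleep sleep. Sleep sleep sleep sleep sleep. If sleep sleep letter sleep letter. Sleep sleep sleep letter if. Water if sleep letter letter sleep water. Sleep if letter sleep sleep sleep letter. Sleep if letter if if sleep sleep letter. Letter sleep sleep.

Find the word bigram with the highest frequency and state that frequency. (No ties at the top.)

Bigram frequencies (highest first):
  sleep sleep: 13
  sleep letter: 7
  letter sleep: 7
  sleep if: 3
  if sleep: 3
  sleep water: 2
  … (7 more, each ≤ 2)

"sleep sleep", 13 times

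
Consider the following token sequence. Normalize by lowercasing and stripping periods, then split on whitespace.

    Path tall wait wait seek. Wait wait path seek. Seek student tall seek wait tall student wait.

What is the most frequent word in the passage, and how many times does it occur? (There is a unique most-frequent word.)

"wait", 6 times

Unigram frequencies (highest first):
  wait: 6
  seek: 4
  tall: 3
  path: 2
  student: 2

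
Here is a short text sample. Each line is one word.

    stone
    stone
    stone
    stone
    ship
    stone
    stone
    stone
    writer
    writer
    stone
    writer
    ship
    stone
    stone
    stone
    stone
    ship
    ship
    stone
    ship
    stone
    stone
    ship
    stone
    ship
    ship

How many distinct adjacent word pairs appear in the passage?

8

27 tokens → 26 bigram windows in total.
Repeated bigrams (each contributes count−1 duplicates):
  stone stone: 9
  ship stone: 5
  stone ship: 5
  ship ship: 2
  stone writer: 2
18 duplicate windows → 26 − 18 = 8 distinct.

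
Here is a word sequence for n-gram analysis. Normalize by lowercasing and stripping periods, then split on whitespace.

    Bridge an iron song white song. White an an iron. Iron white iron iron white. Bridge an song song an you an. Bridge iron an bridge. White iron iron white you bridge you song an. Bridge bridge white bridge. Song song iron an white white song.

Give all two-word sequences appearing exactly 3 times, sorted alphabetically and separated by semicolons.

Bigram counts meeting the condition (exactly 3 times):
  an bridge: 3
  iron iron: 3
  iron white: 3

an bridge; iron iron; iron white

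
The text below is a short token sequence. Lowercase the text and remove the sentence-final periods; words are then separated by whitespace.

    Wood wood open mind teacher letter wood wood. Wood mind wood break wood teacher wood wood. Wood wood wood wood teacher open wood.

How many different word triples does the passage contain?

17

23 tokens → 21 trigram windows in total.
Repeated trigrams (each contributes count−1 duplicates):
  wood wood wood: 5
4 duplicate windows → 21 − 4 = 17 distinct.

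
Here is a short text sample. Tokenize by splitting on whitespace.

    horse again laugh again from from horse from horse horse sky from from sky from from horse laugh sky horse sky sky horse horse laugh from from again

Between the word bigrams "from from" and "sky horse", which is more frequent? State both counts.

"from from" (4 vs 2)

"from from": 4 occurrences
"sky horse": 2 occurrences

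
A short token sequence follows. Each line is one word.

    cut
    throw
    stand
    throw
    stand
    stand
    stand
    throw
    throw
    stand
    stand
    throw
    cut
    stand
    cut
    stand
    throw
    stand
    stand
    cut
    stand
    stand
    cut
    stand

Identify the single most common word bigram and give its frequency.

Bigram frequencies (highest first):
  stand stand: 5
  throw stand: 4
  stand throw: 4
  cut stand: 4
  stand cut: 3
  cut throw: 1
  … (2 more, each ≤ 1)

"stand stand", 5 times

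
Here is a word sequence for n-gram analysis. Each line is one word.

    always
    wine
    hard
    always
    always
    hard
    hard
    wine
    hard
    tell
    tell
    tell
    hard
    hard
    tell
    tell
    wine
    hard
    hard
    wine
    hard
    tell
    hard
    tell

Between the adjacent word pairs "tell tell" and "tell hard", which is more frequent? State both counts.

"tell tell": 3 occurrences
"tell hard": 2 occurrences

"tell tell" (3 vs 2)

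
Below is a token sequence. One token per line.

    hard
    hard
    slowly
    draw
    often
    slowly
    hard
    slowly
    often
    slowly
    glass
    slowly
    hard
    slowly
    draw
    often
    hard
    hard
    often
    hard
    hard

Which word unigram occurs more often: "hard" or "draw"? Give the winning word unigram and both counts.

"hard": 8 occurrences
"draw": 2 occurrences

"hard" (8 vs 2)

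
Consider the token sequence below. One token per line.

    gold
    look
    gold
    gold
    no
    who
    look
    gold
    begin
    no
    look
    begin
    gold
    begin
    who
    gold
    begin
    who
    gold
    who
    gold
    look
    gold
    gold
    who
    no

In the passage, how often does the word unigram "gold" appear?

10

Scanning the 26 tokens for "gold":
  position 1: gold
  position 3: gold
  position 4: gold
  position 8: gold
  position 13: gold
  position 16: gold
  position 19: gold
  position 21: gold
  position 23: gold
  position 24: gold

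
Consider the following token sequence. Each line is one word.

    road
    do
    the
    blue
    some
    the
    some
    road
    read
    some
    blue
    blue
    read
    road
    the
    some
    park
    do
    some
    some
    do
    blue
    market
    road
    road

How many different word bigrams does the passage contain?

23

25 tokens → 24 bigram windows in total.
Repeated bigrams (each contributes count−1 duplicates):
  the some: 2
1 duplicate windows → 24 − 1 = 23 distinct.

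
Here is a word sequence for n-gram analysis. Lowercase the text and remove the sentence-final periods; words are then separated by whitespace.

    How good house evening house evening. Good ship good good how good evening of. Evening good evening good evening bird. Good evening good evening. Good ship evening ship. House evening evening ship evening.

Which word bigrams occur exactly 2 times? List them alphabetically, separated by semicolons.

Bigram counts meeting the condition (exactly 2 times):
  evening ship: 2
  good ship: 2
  how good: 2
  ship evening: 2

evening ship; good ship; how good; ship evening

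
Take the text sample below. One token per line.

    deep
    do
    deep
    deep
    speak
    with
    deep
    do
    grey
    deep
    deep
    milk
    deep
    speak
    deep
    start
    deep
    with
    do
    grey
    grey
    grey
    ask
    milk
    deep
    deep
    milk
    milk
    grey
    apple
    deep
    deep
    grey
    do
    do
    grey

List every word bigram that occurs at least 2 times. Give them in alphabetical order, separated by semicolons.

deep deep; deep do; deep milk; deep speak; do grey; grey grey; milk deep

Bigram counts meeting the condition (at least 2 times):
  deep deep: 4
  deep do: 2
  deep milk: 2
  deep speak: 2
  do grey: 3
  grey grey: 2
  milk deep: 2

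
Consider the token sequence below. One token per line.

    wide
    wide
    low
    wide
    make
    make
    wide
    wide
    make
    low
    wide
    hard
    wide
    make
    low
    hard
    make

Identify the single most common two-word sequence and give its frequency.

"wide make", 3 times

Bigram frequencies (highest first):
  wide make: 3
  wide wide: 2
  low wide: 2
  make low: 2
  wide low: 1
  make make: 1
  … (5 more, each ≤ 1)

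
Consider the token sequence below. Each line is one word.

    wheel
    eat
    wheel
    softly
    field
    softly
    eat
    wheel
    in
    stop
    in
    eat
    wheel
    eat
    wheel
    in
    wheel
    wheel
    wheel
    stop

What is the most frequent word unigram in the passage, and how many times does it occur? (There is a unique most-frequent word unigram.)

"wheel", 8 times

Unigram frequencies (highest first):
  wheel: 8
  eat: 4
  in: 3
  softly: 2
  stop: 2
  field: 1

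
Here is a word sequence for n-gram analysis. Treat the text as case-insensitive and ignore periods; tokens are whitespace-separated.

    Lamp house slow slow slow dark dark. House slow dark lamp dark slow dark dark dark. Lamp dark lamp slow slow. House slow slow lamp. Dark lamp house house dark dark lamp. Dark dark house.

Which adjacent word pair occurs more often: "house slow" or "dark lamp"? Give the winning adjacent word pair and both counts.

"dark lamp" (5 vs 3)

"house slow": 3 occurrences
"dark lamp": 5 occurrences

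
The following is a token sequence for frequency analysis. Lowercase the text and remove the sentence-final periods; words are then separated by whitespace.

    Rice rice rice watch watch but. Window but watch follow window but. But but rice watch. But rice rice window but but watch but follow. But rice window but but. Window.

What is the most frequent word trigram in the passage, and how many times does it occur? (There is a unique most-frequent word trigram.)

"window but but", 3 times

Trigram frequencies (highest first):
  window but but: 3
  rice window but: 2
  rice rice rice: 1
  rice rice watch: 1
  rice watch watch: 1
  watch watch but: 1
  … (20 more, each ≤ 1)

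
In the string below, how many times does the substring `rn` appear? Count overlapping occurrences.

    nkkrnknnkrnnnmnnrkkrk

Sliding a length-2 window over the 21 characters (20 positions):
  position 4–5: rn
  position 10–11: rn

2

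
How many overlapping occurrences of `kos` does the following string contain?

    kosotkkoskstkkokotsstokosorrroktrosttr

Sliding a length-3 window over the 38 characters (36 positions):
  position 1–3: kos
  position 7–9: kos
  position 23–25: kos

3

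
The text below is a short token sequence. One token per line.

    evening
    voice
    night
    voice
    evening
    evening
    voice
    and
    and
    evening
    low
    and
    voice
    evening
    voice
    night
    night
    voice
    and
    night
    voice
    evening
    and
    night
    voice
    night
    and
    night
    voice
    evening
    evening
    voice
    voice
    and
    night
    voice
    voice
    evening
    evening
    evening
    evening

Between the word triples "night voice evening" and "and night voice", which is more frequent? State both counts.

"and night voice" (4 vs 3)

"night voice evening": 3 occurrences
"and night voice": 4 occurrences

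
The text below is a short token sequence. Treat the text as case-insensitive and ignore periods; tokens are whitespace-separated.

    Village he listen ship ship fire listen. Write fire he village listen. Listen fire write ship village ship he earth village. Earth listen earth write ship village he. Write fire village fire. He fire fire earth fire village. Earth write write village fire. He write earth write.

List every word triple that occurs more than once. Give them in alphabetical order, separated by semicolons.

Trigram counts meeting the condition (more than once):
  village fire he: 2
  write ship village: 2

village fire he; write ship village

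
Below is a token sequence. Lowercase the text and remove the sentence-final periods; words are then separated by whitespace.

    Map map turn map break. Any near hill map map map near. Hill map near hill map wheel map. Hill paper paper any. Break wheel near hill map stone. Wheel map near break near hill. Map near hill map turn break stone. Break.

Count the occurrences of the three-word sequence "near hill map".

6

Scanning the 41 overlapping trigram windows for "near hill map":
  position 7–9: near hill map
  position 12–14: near hill map
  position 15–17: near hill map
  position 26–28: near hill map
  position 34–36: near hill map
  position 37–39: near hill map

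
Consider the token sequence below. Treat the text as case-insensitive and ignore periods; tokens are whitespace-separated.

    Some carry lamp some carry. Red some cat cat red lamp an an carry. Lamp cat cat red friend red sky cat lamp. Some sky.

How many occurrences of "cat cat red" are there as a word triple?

2

Scanning the 23 overlapping trigram windows for "cat cat red":
  position 8–10: cat cat red
  position 16–18: cat cat red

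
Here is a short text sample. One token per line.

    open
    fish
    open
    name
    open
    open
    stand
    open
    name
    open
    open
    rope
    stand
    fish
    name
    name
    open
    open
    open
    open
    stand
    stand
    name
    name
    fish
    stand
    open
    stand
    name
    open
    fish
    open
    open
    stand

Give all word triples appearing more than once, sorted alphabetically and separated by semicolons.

Trigram counts meeting the condition (more than once):
  name open open: 3
  open fish open: 2
  open name open: 2
  open open open: 2
  open open stand: 3

name open open; open fish open; open name open; open open open; open open stand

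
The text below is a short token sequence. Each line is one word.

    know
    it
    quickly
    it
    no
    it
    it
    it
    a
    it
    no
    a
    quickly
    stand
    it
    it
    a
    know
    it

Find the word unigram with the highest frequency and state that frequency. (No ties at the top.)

"it", 9 times

Unigram frequencies (highest first):
  it: 9
  a: 3
  know: 2
  quickly: 2
  no: 2
  stand: 1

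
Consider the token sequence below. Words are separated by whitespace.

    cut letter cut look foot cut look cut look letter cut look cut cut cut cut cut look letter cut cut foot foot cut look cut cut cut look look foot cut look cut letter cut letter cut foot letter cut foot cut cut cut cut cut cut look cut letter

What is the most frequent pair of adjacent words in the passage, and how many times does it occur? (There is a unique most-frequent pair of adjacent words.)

"cut cut", 12 times

Bigram frequencies (highest first):
  cut cut: 12
  cut look: 9
  letter cut: 6
  look cut: 5
  cut letter: 4
  foot cut: 4
  … (6 more, each ≤ 3)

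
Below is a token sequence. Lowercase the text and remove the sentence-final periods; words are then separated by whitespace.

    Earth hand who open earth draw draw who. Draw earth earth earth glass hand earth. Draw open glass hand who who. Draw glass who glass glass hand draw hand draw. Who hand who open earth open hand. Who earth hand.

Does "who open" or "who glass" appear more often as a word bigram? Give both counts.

"who open": 2 occurrences
"who glass": 1 occurrence

"who open" (2 vs 1)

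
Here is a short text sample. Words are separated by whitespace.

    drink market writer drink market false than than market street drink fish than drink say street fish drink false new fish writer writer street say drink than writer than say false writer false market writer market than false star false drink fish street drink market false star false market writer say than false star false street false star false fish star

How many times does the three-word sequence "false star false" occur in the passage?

Scanning the 59 overlapping trigram windows for "false star false":
  position 38–40: false star false
  position 46–48: false star false
  position 53–55: false star false
  position 57–59: false star false

4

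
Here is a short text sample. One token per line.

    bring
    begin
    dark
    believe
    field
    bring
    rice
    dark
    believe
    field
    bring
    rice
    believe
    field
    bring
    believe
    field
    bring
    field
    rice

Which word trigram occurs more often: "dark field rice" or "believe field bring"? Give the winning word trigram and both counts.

"dark field rice": 0 occurrences
"believe field bring": 4 occurrences

"believe field bring" (4 vs 0)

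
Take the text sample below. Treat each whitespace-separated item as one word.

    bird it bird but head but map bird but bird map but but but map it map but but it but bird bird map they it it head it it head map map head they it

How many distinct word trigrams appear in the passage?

36 tokens → 34 trigram windows in total.
Repeated trigrams (each contributes count−1 duplicates):
  it it head: 2
  map but but: 2
2 duplicate windows → 34 − 2 = 32 distinct.

32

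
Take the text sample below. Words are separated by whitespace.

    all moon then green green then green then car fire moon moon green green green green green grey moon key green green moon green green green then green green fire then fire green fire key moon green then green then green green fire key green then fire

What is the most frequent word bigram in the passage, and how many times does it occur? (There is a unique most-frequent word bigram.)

"green green", 10 times

Bigram frequencies (highest first):
  green green: 10
  green then: 6
  then green: 5
  moon green: 3
  green fire: 3
  key green: 2
  … (15 more, each ≤ 2)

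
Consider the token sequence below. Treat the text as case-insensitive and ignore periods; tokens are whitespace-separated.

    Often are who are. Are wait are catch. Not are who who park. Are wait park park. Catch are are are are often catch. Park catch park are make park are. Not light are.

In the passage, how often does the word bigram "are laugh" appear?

Scanning the 33 overlapping bigram windows for "are laugh":
  (none found)

0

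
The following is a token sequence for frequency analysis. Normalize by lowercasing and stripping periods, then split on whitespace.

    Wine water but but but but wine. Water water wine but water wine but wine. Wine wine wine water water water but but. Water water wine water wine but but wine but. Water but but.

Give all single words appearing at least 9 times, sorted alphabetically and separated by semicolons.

Unigram counts meeting the condition (at least 9 times):
  but: 13
  water: 11
  wine: 11

but; water; wine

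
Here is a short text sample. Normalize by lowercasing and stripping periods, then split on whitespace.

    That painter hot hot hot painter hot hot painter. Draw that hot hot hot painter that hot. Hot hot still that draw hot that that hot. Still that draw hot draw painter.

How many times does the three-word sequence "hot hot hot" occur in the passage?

3

Scanning the 30 overlapping trigram windows for "hot hot hot":
  position 3–5: hot hot hot
  position 12–14: hot hot hot
  position 17–19: hot hot hot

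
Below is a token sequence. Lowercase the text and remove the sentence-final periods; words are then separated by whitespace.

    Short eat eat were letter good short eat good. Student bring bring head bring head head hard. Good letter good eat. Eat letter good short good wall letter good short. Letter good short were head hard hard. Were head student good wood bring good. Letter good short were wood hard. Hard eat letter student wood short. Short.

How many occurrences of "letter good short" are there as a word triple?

Scanning the 55 overlapping trigram windows for "letter good short":
  position 5–7: letter good short
  position 23–25: letter good short
  position 28–30: letter good short
  position 31–33: letter good short
  position 45–47: letter good short

5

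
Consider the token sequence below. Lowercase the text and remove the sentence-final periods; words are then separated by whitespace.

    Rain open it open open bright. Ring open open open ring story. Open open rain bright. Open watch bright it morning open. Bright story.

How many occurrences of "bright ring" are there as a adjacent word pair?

Scanning the 23 overlapping bigram windows for "bright ring":
  position 6–7: bright ring

1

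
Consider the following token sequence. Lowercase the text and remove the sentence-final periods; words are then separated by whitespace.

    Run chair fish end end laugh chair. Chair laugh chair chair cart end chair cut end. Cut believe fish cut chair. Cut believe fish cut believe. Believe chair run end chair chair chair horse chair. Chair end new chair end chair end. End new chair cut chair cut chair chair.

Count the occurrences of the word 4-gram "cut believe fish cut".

Scanning the 47 overlapping 4-gram windows for "cut believe fish cut":
  position 17–20: cut believe fish cut
  position 22–25: cut believe fish cut

2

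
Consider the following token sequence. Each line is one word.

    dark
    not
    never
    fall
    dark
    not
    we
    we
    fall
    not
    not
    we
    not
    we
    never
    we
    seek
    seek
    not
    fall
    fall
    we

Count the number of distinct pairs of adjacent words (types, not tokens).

22 tokens → 21 bigram windows in total.
Repeated bigrams (each contributes count−1 duplicates):
  not we: 3
  dark not: 2
3 duplicate windows → 21 − 3 = 18 distinct.

18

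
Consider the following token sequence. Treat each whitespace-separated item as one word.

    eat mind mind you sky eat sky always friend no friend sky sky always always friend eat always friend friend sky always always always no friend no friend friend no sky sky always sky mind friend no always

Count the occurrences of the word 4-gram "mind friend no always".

Scanning the 35 overlapping 4-gram windows for "mind friend no always":
  position 35–38: mind friend no always

1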